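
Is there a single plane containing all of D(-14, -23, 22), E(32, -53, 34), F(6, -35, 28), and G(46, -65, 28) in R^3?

No

With D as base: DE = (46, -30, 12), DF = (20, -12, 6), DG = (60, -42, 6).
DF × DG = (180, 240, -120).
DE · (DF × DG) = -360.
Since -360 ≠ 0, the four points are not coplanar.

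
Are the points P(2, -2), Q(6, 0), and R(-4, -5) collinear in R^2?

Yes

PQ = (4, 2), PR = (-6, -3).
Twice the signed area of △PQR is (4)(-3) − (2)(-6) = 0.
The triangle is degenerate (zero area), so the points are collinear.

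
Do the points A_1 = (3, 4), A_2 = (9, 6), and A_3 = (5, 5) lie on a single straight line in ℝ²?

A_1A_2 = (6, 2), A_1A_3 = (2, 1).
det[A_1A_2; A_1A_3] = (6)(1) − (2)(2) = 2.
The determinant is nonzero, so they are not collinear.

No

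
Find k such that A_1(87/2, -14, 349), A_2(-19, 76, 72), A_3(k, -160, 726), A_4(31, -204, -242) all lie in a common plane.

Normal to plane A_1A_2A_4: n = (-105820, -33475, 13000); plane equation n·P = 402480.
Requiring n·A_3 = 402480: (-105820)k + (14794000) = 402480.
So k = 136.

136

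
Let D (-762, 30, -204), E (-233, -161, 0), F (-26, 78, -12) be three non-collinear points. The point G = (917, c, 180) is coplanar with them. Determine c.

324

The plane through D, E, F has equation −46464x + 48576y + 165968z = 3005376.
Substituting G: (48576)c + (-12733248) = 3005376, so c = 324.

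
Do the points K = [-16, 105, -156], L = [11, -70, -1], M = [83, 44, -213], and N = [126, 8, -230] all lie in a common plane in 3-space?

The four points are coplanar iff the 3×3 determinant with rows KL, KM, KN is zero.
Rows: (27, -175, 155), (99, -61, -57), (142, -97, -74).
Expanding along the first row: (27)(-1015) − (-175)(768) + (155)(-941) = -38860.
Nonzero ⇒ not coplanar.

No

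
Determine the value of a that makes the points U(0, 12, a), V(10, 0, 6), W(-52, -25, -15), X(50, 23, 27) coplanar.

20

The points are coplanar iff UV · (UW × UX) = 0.
Expanding, this is linear in a: (426)a + (-8520) = 0.
So a = 20.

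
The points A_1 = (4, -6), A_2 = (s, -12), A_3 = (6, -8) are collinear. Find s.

Collinearity: (A_2 − A_1) must be parallel to (A_3 − A_1) = (2, -2).
Cross-multiplying the components: (s − 4)·(-2) = (-6)·(2).
Solving gives s = 10.

10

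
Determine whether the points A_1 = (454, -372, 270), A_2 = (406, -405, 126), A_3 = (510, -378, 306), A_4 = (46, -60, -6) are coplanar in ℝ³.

A normal to the plane through A_1, A_2, A_3 is n = A_1A_2 × A_1A_3 = (-2052, -6336, 2136).
The plane has equation n·P = 2002104. For A_4: n·A_4 = 272952.
272952 ≠ 2002104, so A_4 is off the plane.

No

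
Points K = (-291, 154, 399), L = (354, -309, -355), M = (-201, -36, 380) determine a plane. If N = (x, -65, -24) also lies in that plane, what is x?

54

Coplanarity requires KL · (KM × KN) = 0.
KL = (645, -463, -754), KM = (90, -190, -19); the triple product is linear in x with coefficient -134463 and constant term 7261002.
Setting it to zero: x = 54.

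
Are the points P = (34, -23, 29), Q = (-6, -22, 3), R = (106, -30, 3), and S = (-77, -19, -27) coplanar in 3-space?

The four points are coplanar iff the 3×3 determinant with rows PQ, PR, PS is zero.
Rows: (-40, 1, -26), (72, -7, -26), (-111, 4, -56).
Expanding along the first row: (-40)(496) − (1)(-6918) + (-26)(-489) = -208.
Nonzero ⇒ not coplanar.

No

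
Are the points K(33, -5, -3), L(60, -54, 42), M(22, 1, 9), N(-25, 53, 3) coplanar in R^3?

The four points are coplanar iff the 3×3 determinant with rows KL, KM, KN is zero.
Rows: (27, -49, 45), (-11, 6, 12), (-58, 58, 6).
Expanding along the first row: (27)(-660) − (-49)(630) + (45)(-290) = 0.
Zero determinant ⇒ coplanar.

Yes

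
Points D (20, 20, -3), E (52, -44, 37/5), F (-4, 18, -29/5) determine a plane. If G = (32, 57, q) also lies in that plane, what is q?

-26/5

A normal to the plane is n = DE × DF = (200, -160, -1600).
G lies in the plane iff n · DG = 0.
This gives (-1600)q + (-8320) = 0, so q = -26/5.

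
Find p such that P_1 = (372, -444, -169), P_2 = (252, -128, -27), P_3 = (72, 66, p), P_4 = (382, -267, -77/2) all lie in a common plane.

-10

The points are coplanar iff P_1P_2 · (P_1P_3 × P_1P_4) = 0.
Expanding, this is linear in p: (24400)p + (244000) = 0.
So p = -10.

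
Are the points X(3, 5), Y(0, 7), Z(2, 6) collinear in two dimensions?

No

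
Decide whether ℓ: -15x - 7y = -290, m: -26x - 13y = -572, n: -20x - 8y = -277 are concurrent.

No

Intersecting ℓ and m: solving the 2×2 system gives (x, y) = (-18, 80).
Substitute into n: (-20)(-18) + (-8)(80) = -280.
But n requires -277 ≠ -280, so the three lines have no common point.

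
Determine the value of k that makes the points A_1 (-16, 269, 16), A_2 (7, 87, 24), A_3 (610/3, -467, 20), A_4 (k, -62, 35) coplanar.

6

The points are coplanar iff A_1A_2 · (A_1A_3 × A_1A_4) = 0.
Expanding, this is linear in k: (5160)k + (-30960) = 0.
So k = 6.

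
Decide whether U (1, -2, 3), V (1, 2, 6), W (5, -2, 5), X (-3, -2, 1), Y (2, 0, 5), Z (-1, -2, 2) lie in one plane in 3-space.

The plane through U, V, W has normal n = UV × UW = (8, 12, -16) and equation n·P = -64.
Checking the remaining points: n·X = -64, n·Y = -64, n·Z = -64.
All equal -64, so all 6 points lie in one plane.

Yes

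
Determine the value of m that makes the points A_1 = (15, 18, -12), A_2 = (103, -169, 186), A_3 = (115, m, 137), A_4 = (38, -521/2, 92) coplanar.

The points are coplanar iff A_1A_2 · (A_1A_3 × A_1A_4) = 0.
Expanding, this is linear in m: (4598)m + (-641421) = 0.
So m = 279/2.

279/2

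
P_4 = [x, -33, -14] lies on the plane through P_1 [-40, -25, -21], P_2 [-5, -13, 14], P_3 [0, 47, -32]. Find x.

Coplanarity requires P_1P_2 · (P_1P_3 × P_1P_4) = 0.
P_1P_2 = (35, 12, 35), P_1P_3 = (40, 72, -11); the triple product is linear in x with coefficient -2652 and constant term -106080.
Setting it to zero: x = -40.

-40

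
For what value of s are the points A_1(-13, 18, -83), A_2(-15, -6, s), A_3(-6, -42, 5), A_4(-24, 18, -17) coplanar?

-19

The points are coplanar iff A_1A_2 · (A_1A_3 × A_1A_4) = 0.
Expanding, this is linear in s: (-660)s + (-12540) = 0.
So s = -19.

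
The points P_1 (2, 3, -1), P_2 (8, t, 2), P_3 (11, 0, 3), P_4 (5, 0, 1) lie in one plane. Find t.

Normal to plane P_1P_3P_4: n = (6, -6, -18); plane equation n·P = 12.
Requiring n·P_2 = 12: (-6)t + (12) = 12.
So t = 0.

0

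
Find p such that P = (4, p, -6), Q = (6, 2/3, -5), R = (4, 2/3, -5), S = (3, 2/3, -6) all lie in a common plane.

2/3

Coplanarity ⇔ det[PQ; PR; PS] = 0.
Expanding, this is linear in p: (2)p + (-4/3) = 0.
So p = 2/3.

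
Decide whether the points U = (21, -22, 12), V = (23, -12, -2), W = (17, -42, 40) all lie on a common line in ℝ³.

UV = (2, 10, -14), UW = (-4, -20, 28).
UV × UW = (0, 0, 0).
The cross product vanishes, so the three points are collinear.

Yes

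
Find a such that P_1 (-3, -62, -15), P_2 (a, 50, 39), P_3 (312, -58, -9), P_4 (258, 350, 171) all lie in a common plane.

The points are coplanar iff P_1P_2 · (P_1P_3 × P_1P_4) = 0.
Expanding, this is linear in a: (-1728)a + (559872) = 0.
So a = 324.

324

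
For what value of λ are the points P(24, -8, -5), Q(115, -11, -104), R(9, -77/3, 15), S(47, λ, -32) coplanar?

1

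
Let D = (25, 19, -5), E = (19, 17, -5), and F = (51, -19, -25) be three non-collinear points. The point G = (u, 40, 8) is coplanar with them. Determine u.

-3

The plane through D, E, F has equation 40x − 120y + 280z = -2680.
Substituting G: (40)u + (-2560) = -2680, so u = -3.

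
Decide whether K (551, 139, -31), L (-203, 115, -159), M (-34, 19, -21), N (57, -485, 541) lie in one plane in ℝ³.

With K as base: KL = (-754, -24, -128), KM = (-585, -120, 10), KN = (-494, -624, 572).
KM × KN = (-62400, 329680, 305760).
KL · (KM × KN) = 0.
The scalar triple product vanishes, so the four points are coplanar.

Yes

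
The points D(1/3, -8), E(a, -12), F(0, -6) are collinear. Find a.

The three points are collinear iff det[DE; DF] = 0.
This determinant is linear in a: (2)a + (-2) = 0, so a = 1.

1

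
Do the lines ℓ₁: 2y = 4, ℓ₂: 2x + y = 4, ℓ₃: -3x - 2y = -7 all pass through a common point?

Yes

Intersecting ℓ₁ and ℓ₂: solving the 2×2 system gives (x, y) = (1, 2).
Substitute into ℓ₃: (-3)(1) + (-2)(2) = -7.
This equals -7, so (1, 2) lies on all three lines and they are concurrent.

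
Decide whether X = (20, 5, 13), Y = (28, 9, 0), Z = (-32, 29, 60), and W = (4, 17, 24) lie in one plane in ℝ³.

Yes

A normal to the plane through X, Y, Z is n = XY × XZ = (500, 300, 400).
The plane has equation n·P = 16700. For W: n·W = 16700.
Equal, so W lies in the plane and all four are coplanar.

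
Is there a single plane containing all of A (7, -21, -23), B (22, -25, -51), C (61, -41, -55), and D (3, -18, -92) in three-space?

No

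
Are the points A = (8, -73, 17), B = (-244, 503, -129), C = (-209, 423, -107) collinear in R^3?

AB = (-252, 576, -146), AC = (-217, 496, -124).
AB × AC = (992, 434, 0).
The cross product is nonzero, so the points do not lie on one line.

No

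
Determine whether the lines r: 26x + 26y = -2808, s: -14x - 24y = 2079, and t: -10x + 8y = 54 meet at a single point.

Lines aᵢx + bᵢy = cᵢ with pairwise distinct directions are concurrent exactly when det[aᵢ bᵢ cᵢ] = 0.
Here the determinant is 1404.
Nonzero, so no common point exists.

No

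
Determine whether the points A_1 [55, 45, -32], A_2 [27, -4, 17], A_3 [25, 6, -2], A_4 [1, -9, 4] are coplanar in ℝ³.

No

With A_1 as base: A_1A_2 = (-28, -49, 49), A_1A_3 = (-30, -39, 30), A_1A_4 = (-54, -54, 36).
A_1A_3 × A_1A_4 = (216, -540, -486).
A_1A_2 · (A_1A_3 × A_1A_4) = -3402.
Since -3402 ≠ 0, the four points are not coplanar.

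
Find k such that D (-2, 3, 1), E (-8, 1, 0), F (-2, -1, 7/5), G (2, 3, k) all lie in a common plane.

9/5

Normal to plane DEF: n = (-24/5, 12/5, 24); plane equation n·P = 204/5.
Requiring n·G = 204/5: (24)k + (-12/5) = 204/5.
So k = 9/5.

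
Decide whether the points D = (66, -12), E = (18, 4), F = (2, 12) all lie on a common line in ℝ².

No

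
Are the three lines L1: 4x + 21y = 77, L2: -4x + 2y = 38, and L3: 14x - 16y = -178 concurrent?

Intersecting L1 and L2: solving the 2×2 system gives (x, y) = (-7, 5).
Substitute into L3: (14)(-7) + (-16)(5) = -178.
This equals -178, so (-7, 5) lies on all three lines and they are concurrent.

Yes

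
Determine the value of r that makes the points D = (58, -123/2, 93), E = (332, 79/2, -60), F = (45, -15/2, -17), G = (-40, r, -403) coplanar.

357/2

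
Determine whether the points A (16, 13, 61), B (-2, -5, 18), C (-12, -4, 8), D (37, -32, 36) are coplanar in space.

No

The four points are coplanar iff the 3×3 determinant with rows AB, AC, AD is zero.
Rows: (-18, -18, -43), (-28, -17, -53), (21, -45, -25).
Expanding along the first row: (-18)(-1960) − (-18)(1813) + (-43)(1617) = -1617.
Nonzero ⇒ not coplanar.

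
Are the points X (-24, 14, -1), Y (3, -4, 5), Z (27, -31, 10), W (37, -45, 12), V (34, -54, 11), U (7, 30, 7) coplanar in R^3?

The plane through X, Y, Z has normal n = XY × XZ = (72, 9, -297) and equation n·P = -1305.
Checking the remaining points: n·W = -1305, n·V = -1305, n·U = -1305.
All equal -1305, so all 6 points lie in one plane.

Yes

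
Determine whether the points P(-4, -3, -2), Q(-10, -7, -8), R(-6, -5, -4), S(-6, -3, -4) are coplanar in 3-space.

A normal to the plane through P, Q, R is n = PQ × PR = (-4, 0, 4).
The plane has equation n·X = 8. For S: n·S = 8.
Equal, so S lies in the plane and all four are coplanar.

Yes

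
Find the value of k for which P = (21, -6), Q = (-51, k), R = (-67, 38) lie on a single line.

The three points are collinear iff det[PQ; PR] = 0.
This determinant is linear in k: (88)k + (-2640) = 0, so k = 30.

30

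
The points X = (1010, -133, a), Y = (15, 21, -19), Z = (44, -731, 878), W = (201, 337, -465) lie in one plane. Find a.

Coplanarity ⇔ det[XY; XZ; XW] = 0.
Expanding, this is linear in a: (-149036)a + (-26826480) = 0.
So a = -180.

-180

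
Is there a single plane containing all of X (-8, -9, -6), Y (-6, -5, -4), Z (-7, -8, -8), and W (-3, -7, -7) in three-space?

No

The four points are coplanar iff the 3×3 determinant with rows XY, XZ, XW is zero.
Rows: (2, 4, 2), (1, 1, -2), (5, 2, -1).
Expanding along the first row: (2)(3) − (4)(9) + (2)(-3) = -36.
Nonzero ⇒ not coplanar.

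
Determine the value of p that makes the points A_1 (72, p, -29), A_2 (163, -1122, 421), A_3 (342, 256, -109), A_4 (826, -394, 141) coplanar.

The points are coplanar iff A_1A_2 · (A_1A_3 × A_1A_4) = 0.
Expanding, this is linear in p: (301270)p + (-14460960) = 0.
So p = 48.

48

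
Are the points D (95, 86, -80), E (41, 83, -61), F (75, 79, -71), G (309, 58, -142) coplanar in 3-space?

The four points are coplanar iff the 3×3 determinant with rows DE, DF, DG is zero.
Rows: (-54, -3, 19), (-20, -7, 9), (214, -28, -62).
Expanding along the first row: (-54)(686) − (-3)(-686) + (19)(2058) = 0.
Zero determinant ⇒ coplanar.

Yes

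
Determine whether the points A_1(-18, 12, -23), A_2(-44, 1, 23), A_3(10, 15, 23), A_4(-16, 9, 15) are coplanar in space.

With A_1 as base: A_1A_2 = (-26, -11, 46), A_1A_3 = (28, 3, 46), A_1A_4 = (2, -3, 38).
A_1A_3 × A_1A_4 = (252, -972, -90).
A_1A_2 · (A_1A_3 × A_1A_4) = 0.
The scalar triple product vanishes, so the four points are coplanar.

Yes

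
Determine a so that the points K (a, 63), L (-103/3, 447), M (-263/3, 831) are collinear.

19

Collinearity: (K − L) must be parallel to (M − L) = (-160/3, 384).
Cross-multiplying the components: (a − (-103/3))·(384) = (-384)·(-160/3).
Solving gives a = 19.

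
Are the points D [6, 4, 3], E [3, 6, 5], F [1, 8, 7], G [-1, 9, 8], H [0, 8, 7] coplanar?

Yes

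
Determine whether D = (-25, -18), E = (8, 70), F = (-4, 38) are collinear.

DE = (33, 88), DF = (21, 56).
Checking proportionality: DF = 7/11·DE, so the vectors are parallel and the points are collinear.

Yes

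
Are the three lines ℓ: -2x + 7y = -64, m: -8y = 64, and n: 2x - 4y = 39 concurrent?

Intersecting ℓ and m: solving the 2×2 system gives (x, y) = (4, -8).
Substitute into n: (2)(4) + (-4)(-8) = 40.
But n requires 39 ≠ 40, so the three lines have no common point.

No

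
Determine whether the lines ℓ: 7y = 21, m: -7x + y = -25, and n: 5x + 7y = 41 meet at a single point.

Yes

Lines aᵢx + bᵢy = cᵢ with pairwise distinct directions are concurrent exactly when det[aᵢ bᵢ cᵢ] = 0.
Here the determinant is 0.
It vanishes, so the lines are concurrent at (4, 3).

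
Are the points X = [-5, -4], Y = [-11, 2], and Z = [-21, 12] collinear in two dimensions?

Yes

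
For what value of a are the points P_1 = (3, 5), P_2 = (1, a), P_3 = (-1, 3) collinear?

4

The three points are collinear iff det[P_1P_2; P_1P_3] = 0.
This determinant is linear in a: (4)a + (-16) = 0, so a = 4.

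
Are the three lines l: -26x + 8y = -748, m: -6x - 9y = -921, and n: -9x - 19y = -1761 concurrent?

Lines aᵢx + bᵢy = cᵢ with pairwise distinct directions are concurrent exactly when det[aᵢ bᵢ cᵢ] = 0.
Here the determinant is 0.
It vanishes, so the lines are concurrent at (50, 69).

Yes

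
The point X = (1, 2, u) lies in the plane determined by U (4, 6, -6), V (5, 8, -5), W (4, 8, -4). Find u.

-7

The plane through U, V, W has equation 2x − 2y + 2z = -16.
Substituting X: (2)u + (-2) = -16, so u = -7.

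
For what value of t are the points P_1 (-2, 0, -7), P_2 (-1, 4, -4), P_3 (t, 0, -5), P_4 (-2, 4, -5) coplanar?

Normal to plane P_1P_2P_4: n = (-4, -2, 4); plane equation n·P = -20.
Requiring n·P_3 = -20: (-4)t + (-20) = -20.
So t = 0.

0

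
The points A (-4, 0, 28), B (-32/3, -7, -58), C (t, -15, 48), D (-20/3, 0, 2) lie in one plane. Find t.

8/3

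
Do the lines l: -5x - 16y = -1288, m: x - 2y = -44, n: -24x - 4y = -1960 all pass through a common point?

Yes

The three lines meet at one point iff the augmented coefficient matrix [aᵢ bᵢ cᵢ] has rank < 3, i.e. its determinant vanishes.
Here the determinant is 0.
It vanishes, so the lines are concurrent at (72, 58).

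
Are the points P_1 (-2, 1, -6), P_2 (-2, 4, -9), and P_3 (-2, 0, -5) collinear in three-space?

P_1P_2 = (0, 3, -3), P_1P_3 = (0, -1, 1).
Each component of P_1P_3 is -1/3 times the corresponding component of P_1P_2, so P_1P_3 = -1/3·P_1P_2 and the points are collinear.

Yes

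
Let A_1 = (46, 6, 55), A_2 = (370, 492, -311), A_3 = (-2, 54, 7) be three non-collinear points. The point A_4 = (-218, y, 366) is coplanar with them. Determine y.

Coplanarity requires A_1A_2 · (A_1A_3 × A_1A_4) = 0.
A_1A_2 = (324, 486, -366), A_1A_3 = (-48, 48, -48); the triple product is linear in y with coefficient 33120 and constant term 13413600.
Setting it to zero: y = -405.

-405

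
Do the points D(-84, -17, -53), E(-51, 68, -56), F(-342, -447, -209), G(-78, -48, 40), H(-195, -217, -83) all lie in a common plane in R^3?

The plane through D, E, F has normal n = DE × DF = (-14550, 5922, 7740) and equation n·P = 711306.
Checking the remaining points: n·G = 1160244, n·H = 909756.
Since n·G = 1160244 ≠ 711306, G is off the plane and the points are not all coplanar.

No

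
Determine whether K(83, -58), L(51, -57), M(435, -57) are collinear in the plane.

KL = (-32, 1), KM = (352, 1).
Twice the signed area of △KLM is (-32)(1) − (1)(352) = -384.
The area is nonzero, so the three points are not collinear.

No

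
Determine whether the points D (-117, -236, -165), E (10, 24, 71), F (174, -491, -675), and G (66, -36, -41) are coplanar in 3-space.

No

The four points are coplanar iff the 3×3 determinant with rows DE, DF, DG is zero.
Rows: (127, 260, 236), (291, -255, -510), (183, 200, 124).
Expanding along the first row: (127)(70380) − (260)(129414) + (236)(104865) = 38760.
Nonzero ⇒ not coplanar.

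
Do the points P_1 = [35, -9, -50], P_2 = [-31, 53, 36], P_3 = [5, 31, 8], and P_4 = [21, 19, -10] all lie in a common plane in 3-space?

A normal to the plane through P_1, P_2, P_3 is n = P_1P_2 × P_1P_3 = (156, 1248, -780).
The plane has equation n·P = 33228. For P_4: n·P_4 = 34788.
34788 ≠ 33228, so P_4 is off the plane.

No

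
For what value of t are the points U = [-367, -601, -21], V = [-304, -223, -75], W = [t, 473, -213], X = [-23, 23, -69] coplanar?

-413

Coplanarity ⇔ det[UV; UW; UX] = 0.
Expanding, this is linear in t: (-15552)t + (-6422976) = 0.
So t = -413.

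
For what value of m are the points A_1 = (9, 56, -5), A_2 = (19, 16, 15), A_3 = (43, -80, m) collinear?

Collinearity requires A_1A_2 × A_1A_3 = 0; each component is linear in m.
The x-component gives (-40)m + (2520) = 0, so m = 63.
The remaining components then also vanish.

63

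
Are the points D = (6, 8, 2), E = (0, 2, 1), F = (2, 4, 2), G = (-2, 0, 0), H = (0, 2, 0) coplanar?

The plane through D, E, F has normal n = DE × DF = (-4, 4, 0) and equation n·P = 8.
Checking the remaining points: n·G = 8, n·H = 8.
All equal 8, so all 5 points lie in one plane.

Yes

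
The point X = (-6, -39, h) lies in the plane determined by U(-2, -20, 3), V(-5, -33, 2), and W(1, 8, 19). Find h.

A normal to the plane is n = UV × UW = (-180, 45, -45).
X lies in the plane iff n · UX = 0.
This gives (-45)h + (0) = 0, so h = 0.

0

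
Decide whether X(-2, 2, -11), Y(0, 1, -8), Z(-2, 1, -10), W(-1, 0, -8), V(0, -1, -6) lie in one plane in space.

The plane through X, Y, Z has normal n = XY × XZ = (2, -2, -2) and equation n·P = 14.
Checking the remaining points: n·W = 14, n·V = 14.
All equal 14, so all 5 points lie in one plane.

Yes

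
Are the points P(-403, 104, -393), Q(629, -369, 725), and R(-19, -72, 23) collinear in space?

PQ = (1032, -473, 1118), PR = (384, -176, 416).
Each component of PR is 16/43 times the corresponding component of PQ, so PR = 16/43·PQ and the points are collinear.

Yes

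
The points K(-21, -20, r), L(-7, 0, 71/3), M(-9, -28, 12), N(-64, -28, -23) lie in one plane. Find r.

22/3

The points are coplanar iff KL · (KM × KN) = 0.
Expanding, this is linear in r: (1540)r + (-33880/3) = 0.
So r = 22/3.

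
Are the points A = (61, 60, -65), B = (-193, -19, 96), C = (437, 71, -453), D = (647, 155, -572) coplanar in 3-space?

A normal to the plane through A, B, C is n = AB × AC = (28881, -38016, 26910).
The plane has equation n·P = -2268369. For D: n·D = -2598993.
-2598993 ≠ -2268369, so D is off the plane.

No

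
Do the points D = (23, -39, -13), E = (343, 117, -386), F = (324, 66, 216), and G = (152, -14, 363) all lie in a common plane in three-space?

Yes

A normal to the plane through D, E, F is n = DE × DF = (74889, -185553, -13356).
The plane has equation n·P = 9132642. For G: n·G = 9132642.
Equal, so G lies in the plane and all four are coplanar.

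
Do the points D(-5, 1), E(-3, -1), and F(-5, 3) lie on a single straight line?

DE = (2, -2), DF = (0, 2).
det[DE; DF] = (2)(2) − (-2)(0) = 4.
The determinant is nonzero, so they are not collinear.

No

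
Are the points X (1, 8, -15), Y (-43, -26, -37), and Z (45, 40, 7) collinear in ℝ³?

No

XY = (-44, -34, -22), XZ = (44, 32, 22).
Comparing components 2 and 3: (-34)(22) − (-22)(32) = -44 ≠ 0, so XY and XZ are not parallel and the points are not collinear.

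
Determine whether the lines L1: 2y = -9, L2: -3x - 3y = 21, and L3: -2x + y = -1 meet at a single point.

No

The three lines meet at one point iff the augmented coefficient matrix [aᵢ bᵢ cᵢ] has rank < 3, i.e. its determinant vanishes.
Here the determinant is -9.
Nonzero, so no common point exists.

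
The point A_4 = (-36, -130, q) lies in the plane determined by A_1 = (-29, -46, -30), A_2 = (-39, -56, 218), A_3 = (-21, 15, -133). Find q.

A normal to the plane is n = A_1A_2 × A_1A_3 = (-14098, 954, -530).
A_4 lies in the plane iff n · A_1A_4 = 0.
This gives (-530)q + (2650) = 0, so q = 5.

5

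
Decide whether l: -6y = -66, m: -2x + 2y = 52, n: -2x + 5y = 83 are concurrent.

No

Intersecting l and m: solving the 2×2 system gives (x, y) = (-15, 11).
Substitute into n: (-2)(-15) + (5)(11) = 85.
But n requires 83 ≠ 85, so the three lines have no common point.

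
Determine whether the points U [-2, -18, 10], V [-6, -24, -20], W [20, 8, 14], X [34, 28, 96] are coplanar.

A normal to the plane through U, V, W is n = UV × UW = (756, -644, 28).
The plane has equation n·P = 10360. For X: n·X = 10360.
Equal, so X lies in the plane and all four are coplanar.

Yes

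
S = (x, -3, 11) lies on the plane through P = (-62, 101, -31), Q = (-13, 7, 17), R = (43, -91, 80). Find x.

A normal to the plane is n = PQ × PR = (-1218, -399, 462).
S lies in the plane iff n · PS = 0.
This gives (-1218)x + (-14616) = 0, so x = -12.

-12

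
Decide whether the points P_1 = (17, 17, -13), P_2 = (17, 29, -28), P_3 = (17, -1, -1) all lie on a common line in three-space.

P_1P_2 = (0, 12, -15), P_1P_3 = (0, -18, 12).
P_1P_2 × P_1P_3 = (-126, 0, 0).
The cross product is nonzero, so the points do not lie on one line.

No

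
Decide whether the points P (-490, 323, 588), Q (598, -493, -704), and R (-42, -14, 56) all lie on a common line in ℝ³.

No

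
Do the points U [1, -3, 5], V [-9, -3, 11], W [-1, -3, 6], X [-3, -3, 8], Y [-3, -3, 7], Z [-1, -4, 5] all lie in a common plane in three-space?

No

The plane through U, V, W has normal n = UV × UW = (0, -2, 0) and equation n·P = 6.
Checking the remaining points: n·X = 6, n·Y = 6, n·Z = 8.
Since n·Z = 8 ≠ 6, Z is off the plane and the points are not all coplanar.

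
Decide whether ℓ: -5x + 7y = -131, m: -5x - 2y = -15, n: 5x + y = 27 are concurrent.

No

The three lines meet at one point iff the augmented coefficient matrix [aᵢ bᵢ cᵢ] has rank < 3, i.e. its determinant vanishes.
Here the determinant is -40.
Nonzero, so no common point exists.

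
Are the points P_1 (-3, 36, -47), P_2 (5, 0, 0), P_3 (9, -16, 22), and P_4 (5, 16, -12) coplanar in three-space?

With P_1 as base: P_1P_2 = (8, -36, 47), P_1P_3 = (12, -52, 69), P_1P_4 = (8, -20, 35).
P_1P_3 × P_1P_4 = (-440, 132, 176).
P_1P_2 · (P_1P_3 × P_1P_4) = 0.
The scalar triple product vanishes, so the four points are coplanar.

Yes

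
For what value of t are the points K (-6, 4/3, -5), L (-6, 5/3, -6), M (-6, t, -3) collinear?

2/3

Collinearity requires KL × KM = 0; each component is linear in t.
The x-component gives (1)t + (-2/3) = 0, so t = 2/3.
The remaining components then also vanish.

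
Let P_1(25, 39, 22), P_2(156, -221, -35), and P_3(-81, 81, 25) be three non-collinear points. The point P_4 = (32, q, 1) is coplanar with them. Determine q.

-45

Coplanarity requires P_1P_2 · (P_1P_3 × P_1P_4) = 0.
P_1P_2 = (131, -260, -57), P_1P_3 = (-106, 42, 3); the triple product is linear in q with coefficient 5649 and constant term 254205.
Setting it to zero: q = -45.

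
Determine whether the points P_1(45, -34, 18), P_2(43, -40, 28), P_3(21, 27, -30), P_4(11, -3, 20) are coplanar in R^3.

The four points are coplanar iff the 3×3 determinant with rows P_1P_2, P_1P_3, P_1P_4 is zero.
Rows: (-2, -6, 10), (-24, 61, -48), (-34, 31, 2).
Expanding along the first row: (-2)(1610) − (-6)(-1680) + (10)(1330) = 0.
Zero determinant ⇒ coplanar.

Yes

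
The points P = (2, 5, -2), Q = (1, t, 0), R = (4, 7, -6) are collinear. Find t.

4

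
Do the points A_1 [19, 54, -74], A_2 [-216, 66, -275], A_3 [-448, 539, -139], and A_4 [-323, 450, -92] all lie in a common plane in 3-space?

Yes

The four points are coplanar iff the 3×3 determinant with rows A_1A_2, A_1A_3, A_1A_4 is zero.
Rows: (-235, 12, -201), (-467, 485, -65), (-342, 396, -18).
Expanding along the first row: (-235)(17010) − (12)(-13824) + (-201)(-19062) = 0.
Zero determinant ⇒ coplanar.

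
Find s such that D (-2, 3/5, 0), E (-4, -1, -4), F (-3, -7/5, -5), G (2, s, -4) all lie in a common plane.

-1

Normal to plane DEF: n = (0, -6, 12/5); plane equation n·P = -18/5.
Requiring n·G = -18/5: (-6)s + (-48/5) = -18/5.
So s = -1.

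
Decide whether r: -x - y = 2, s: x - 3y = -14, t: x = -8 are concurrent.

Intersecting r and s: solving the 2×2 system gives (x, y) = (-5, 3).
Substitute into t: (1)(-5) + (0)(3) = -5.
But t requires -8 ≠ -5, so the three lines have no common point.

No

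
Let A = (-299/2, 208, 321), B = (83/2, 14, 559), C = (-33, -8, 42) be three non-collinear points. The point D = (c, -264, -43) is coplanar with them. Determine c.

A normal to the plane is n = AB × AC = (105534, 81016, -18655).
D lies in the plane iff n · AD = 0.
This gives (105534)c + (-15671799) = 0, so c = 297/2.

297/2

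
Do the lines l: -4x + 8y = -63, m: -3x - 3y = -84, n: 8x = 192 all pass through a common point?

The three lines meet at one point iff the augmented coefficient matrix [aᵢ bᵢ cᵢ] has rank < 3, i.e. its determinant vanishes.
Here the determinant is 24.
Nonzero, so no common point exists.

No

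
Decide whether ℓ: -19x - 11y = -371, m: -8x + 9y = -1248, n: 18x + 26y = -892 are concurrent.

The three lines meet at one point iff the augmented coefficient matrix [aᵢ bᵢ cᵢ] has rank < 3, i.e. its determinant vanishes.
Here the determinant is -1110.
Nonzero, so no common point exists.

No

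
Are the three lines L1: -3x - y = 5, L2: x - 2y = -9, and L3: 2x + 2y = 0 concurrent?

Intersecting L1 and L2: solving the 2×2 system gives (x, y) = (-19/7, 22/7).
Substitute into L3: (2)(-19/7) + (2)(22/7) = 6/7.
But L3 requires 0 ≠ 6/7, so the three lines have no common point.

No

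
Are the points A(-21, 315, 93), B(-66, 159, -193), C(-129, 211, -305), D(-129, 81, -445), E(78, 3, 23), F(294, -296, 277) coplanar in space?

The plane through A, B, C has normal n = AB × AC = (32344, 12978, -12168) and equation n·P = 2277222.
Checking the remaining points: n·D = 2293602, n·E = 2281902, n·F = 2297112.
Since n·D = 2293602 ≠ 2277222, D is off the plane and the points are not all coplanar.

No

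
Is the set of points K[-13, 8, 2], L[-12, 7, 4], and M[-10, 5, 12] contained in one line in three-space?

KL = (1, -1, 2), KM = (3, -3, 10).
Comparing components 2 and 3: (-1)(10) − (2)(-3) = -4 ≠ 0, so KL and KM are not parallel and the points are not collinear.

No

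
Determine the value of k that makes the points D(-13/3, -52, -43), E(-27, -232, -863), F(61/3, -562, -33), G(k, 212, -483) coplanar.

-101/3

Normal to plane DEF: n = (-420000, -20000, 16000); plane equation n·P = 2172000.
Requiring n·G = 2172000: (-420000)k + (-11968000) = 2172000.
So k = -101/3.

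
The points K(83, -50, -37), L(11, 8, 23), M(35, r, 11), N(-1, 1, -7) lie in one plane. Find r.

-8

Normal to plane KLN: n = (-1320, -2880, 1200); plane equation n·P = -9960.
Requiring n·M = -9960: (-2880)r + (-33000) = -9960.
So r = -8.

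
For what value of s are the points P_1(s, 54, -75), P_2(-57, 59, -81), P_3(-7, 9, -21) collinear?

-52

Direction P_2P_3 = (50, -50, 60). From the y-coordinate of P_1, the parameter along the line is τ = (54 − 59)/(-50) = 1/10.
Then s = (-57) + 1/10·(50) = -52.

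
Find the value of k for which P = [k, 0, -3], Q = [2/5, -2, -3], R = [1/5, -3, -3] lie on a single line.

Direction QR = (-1/5, -1, 0). From the y-coordinate of P, the parameter along the line is τ = (0 − (-2))/(-1) = -2.
Then k = 2/5 + (-2)·(-1/5) = 4/5.

4/5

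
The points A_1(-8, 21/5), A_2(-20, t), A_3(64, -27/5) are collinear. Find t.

29/5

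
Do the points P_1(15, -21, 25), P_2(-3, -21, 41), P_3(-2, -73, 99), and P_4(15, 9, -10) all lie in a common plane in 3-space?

No

A normal to the plane through P_1, P_2, P_3 is n = P_1P_2 × P_1P_3 = (832, 1060, 936).
The plane has equation n·P = 13620. For P_4: n·P_4 = 12660.
12660 ≠ 13620, so P_4 is off the plane.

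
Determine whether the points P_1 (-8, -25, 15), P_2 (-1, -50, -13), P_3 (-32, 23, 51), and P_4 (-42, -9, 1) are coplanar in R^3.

With P_1 as base: P_1P_2 = (7, -25, -28), P_1P_3 = (-24, 48, 36), P_1P_4 = (-34, 16, -14).
P_1P_3 × P_1P_4 = (-1248, -1560, 1248).
P_1P_2 · (P_1P_3 × P_1P_4) = -4680.
Since -4680 ≠ 0, the four points are not coplanar.

No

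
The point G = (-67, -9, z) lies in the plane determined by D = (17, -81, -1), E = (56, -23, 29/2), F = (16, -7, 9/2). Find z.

-19

The plane through D, E, F has equation −828x − 230y + 2944z = 1610.
Substituting G: (2944)z + (57546) = 1610, so z = -19.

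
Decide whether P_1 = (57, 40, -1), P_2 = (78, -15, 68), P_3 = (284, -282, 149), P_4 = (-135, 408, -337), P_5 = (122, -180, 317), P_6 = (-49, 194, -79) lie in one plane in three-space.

The plane through P_1, P_2, P_3 has normal n = P_1P_2 × P_1P_3 = (13968, 12513, 5723) and equation n·P = 1290973.
Checking the remaining points: n·P_4 = 1290973, n·P_5 = 1265947, n·P_6 = 1290973.
Since n·P_5 = 1265947 ≠ 1290973, P_5 is off the plane and the points are not all coplanar.

No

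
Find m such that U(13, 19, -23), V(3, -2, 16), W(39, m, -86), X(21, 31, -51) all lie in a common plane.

Normal to plane UVX: n = (120, 32, 48); plane equation n·P = 1064.
Requiring n·W = 1064: (32)m + (552) = 1064.
So m = 16.

16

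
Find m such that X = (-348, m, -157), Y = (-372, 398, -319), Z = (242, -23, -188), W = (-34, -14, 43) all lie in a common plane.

284

The points are coplanar iff XY · (XZ × XW) = 0.
Expanding, this is linear in m: (177990)m + (-50549160) = 0.
So m = 284.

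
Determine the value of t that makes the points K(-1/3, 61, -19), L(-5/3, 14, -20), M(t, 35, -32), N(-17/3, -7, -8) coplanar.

Normal to plane KLN: n = (-585, 20, -160); plane equation n·P = 4455.
Requiring n·M = 4455: (-585)t + (5820) = 4455.
So t = 7/3.

7/3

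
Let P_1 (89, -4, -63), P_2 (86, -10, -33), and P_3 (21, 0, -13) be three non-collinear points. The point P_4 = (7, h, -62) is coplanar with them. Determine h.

14

Coplanarity requires P_1P_2 · (P_1P_3 × P_1P_4) = 0.
P_1P_2 = (-3, -6, 30), P_1P_3 = (-68, 4, 50); the triple product is linear in h with coefficient -1890 and constant term 26460.
Setting it to zero: h = 14.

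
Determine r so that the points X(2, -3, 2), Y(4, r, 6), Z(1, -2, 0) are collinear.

Collinearity requires XY × XZ = 0; each component is linear in r.
The x-component gives (-2)r + (-10) = 0, so r = -5.
The remaining components then also vanish.

-5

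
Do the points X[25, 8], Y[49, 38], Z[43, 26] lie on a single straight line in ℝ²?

XY = (24, 30), XZ = (18, 18).
If collinear, XZ would be a scalar multiple of XY. But (24)·(18) ≠ (30)·(18) (difference -108), so they are not parallel; the points are not collinear.

No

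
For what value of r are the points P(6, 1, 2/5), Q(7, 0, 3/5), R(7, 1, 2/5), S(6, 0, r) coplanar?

3/5

Coplanarity ⇔ det[PQ; PR; PS] = 0.
Expanding, this is linear in r: (1)r + (-3/5) = 0.
So r = 3/5.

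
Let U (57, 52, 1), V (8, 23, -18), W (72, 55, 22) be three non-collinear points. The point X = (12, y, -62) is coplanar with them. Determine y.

43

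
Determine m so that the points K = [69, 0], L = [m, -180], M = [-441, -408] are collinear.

Collinearity: (L − K) must be parallel to (M − K) = (-510, -408).
Cross-multiplying the components: (m − 69)·(-408) = (-180)·(-510).
Solving gives m = -156.

-156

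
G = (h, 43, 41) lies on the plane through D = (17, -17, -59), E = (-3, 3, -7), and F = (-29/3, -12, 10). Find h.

Coplanarity requires DE · (DF × DG) = 0.
DE = (-20, 20, 52), DF = (-80/3, 5, 69); the triple product is linear in h with coefficient 1120 and constant term 71680/3.
Setting it to zero: h = -64/3.

-64/3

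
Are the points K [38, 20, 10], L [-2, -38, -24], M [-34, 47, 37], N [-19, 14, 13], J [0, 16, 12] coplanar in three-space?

The plane through K, L, M has normal n = KL × KM = (-648, 3528, -5256) and equation n·P = -6624.
Checking the remaining points: n·N = -6624, n·J = -6624.
All equal -6624, so all 5 points lie in one plane.

Yes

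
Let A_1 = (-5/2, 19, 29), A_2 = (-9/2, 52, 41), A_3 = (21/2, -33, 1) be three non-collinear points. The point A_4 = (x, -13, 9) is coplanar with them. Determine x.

17/2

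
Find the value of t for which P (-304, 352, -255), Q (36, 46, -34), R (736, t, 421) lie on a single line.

Direction PQ = (340, -306, 221). From the x-coordinate of R, the parameter along the line is τ = (736 − (-304))/340 = 52/17.
Then t = 352 + 52/17·(-306) = -584.

-584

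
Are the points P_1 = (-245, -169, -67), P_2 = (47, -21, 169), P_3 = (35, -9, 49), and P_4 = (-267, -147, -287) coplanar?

Yes

A normal to the plane through P_1, P_2, P_3 is n = P_1P_2 × P_1P_3 = (-20592, 32208, 5280).
The plane has equation n·P = -751872. For P_4: n·P_4 = -751872.
Equal, so P_4 lies in the plane and all four are coplanar.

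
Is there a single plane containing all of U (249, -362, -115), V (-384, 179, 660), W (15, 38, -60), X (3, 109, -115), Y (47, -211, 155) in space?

No

The plane through U, V, W has normal n = UV × UW = (-280245, -146535, -126606) and equation n·P = -2175645.
Checking the remaining points: n·X = -2253360, n·Y = -1876560.
Since n·X = -2253360 ≠ -2175645, X is off the plane and the points are not all coplanar.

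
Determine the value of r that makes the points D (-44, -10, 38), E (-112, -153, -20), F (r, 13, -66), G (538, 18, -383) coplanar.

The points are coplanar iff DE · (DF × DG) = 0.
Expanding, this is linear in r: (-61827)r + (7171932) = 0.
So r = 116.

116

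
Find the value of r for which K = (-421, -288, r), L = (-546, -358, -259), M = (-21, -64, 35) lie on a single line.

Direction LM = (525, 294, 294). From the x-coordinate of K, the parameter along the line is τ = (-421 − (-546))/525 = 5/21.
Then r = (-259) + 5/21·(294) = -189.

-189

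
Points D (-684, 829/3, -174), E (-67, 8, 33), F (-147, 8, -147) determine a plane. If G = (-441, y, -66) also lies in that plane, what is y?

The plane through D, E, F has equation 48300x + 94500y − (64400/3)z = -3188500.
Substituting G: (94500)y + (-19883500) = -3188500, so y = 530/3.

530/3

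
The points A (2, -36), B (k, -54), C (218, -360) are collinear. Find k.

Collinearity: (B − A) must be parallel to (C − A) = (216, -324).
Cross-multiplying the components: (k − 2)·(-324) = (-18)·(216).
Solving gives k = 14.

14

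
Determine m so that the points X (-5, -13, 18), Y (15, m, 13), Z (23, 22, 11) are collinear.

Collinearity requires XY × XZ = 0; each component is linear in m.
The x-component gives (-7)m + (84) = 0, so m = 12.
The remaining components then also vanish.

12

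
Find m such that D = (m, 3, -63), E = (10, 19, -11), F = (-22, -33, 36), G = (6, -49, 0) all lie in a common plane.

Coplanarity ⇔ det[DE; DF; DG] = 0.
Expanding, this is linear in m: (-2624)m + (131200) = 0.
So m = 50.

50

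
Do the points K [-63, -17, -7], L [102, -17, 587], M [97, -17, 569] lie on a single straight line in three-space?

KL = (165, 0, 594), KM = (160, 0, 576).
Each component of KM is 32/33 times the corresponding component of KL, so KM = 32/33·KL and the points are collinear.

Yes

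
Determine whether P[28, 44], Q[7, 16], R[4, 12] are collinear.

Yes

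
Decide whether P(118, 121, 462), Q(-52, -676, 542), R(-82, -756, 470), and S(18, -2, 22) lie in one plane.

With P as base: PQ = (-170, -797, 80), PR = (-200, -877, 8), PS = (-100, -123, -440).
PR × PS = (386864, -88800, -63100).
PQ · (PR × PS) = -41280.
Since -41280 ≠ 0, the four points are not coplanar.

No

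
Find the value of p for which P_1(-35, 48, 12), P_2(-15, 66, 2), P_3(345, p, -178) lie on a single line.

390

Direction P_1P_2 = (20, 18, -10). From the x-coordinate of P_3, the parameter along the line is τ = (345 − (-35))/20 = 19.
Then p = 48 + 19·(18) = 390.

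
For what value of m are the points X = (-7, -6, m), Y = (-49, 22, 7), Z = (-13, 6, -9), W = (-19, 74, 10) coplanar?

The points are coplanar iff XY · (XZ × XW) = 0.
Expanding, this is linear in m: (-2352)m + (-32928) = 0.
So m = -14.

-14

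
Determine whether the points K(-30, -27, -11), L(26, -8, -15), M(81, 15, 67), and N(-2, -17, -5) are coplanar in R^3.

With K as base: KL = (56, 19, -4), KM = (111, 42, 78), KN = (28, 10, 6).
KM × KN = (-528, 1518, -66).
KL · (KM × KN) = -462.
Since -462 ≠ 0, the four points are not coplanar.

No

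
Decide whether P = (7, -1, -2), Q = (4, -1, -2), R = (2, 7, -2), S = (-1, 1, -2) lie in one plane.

A normal to the plane through P, Q, R is n = PQ × PR = (0, 0, -24).
The plane has equation n·X = 48. For S: n·S = 48.
Equal, so S lies in the plane and all four are coplanar.

Yes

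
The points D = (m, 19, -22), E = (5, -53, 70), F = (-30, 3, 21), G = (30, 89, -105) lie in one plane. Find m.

The points are coplanar iff DE · (DF × DG) = 0.
Expanding, this is linear in m: (2842)m + (-71050) = 0.
So m = 25.

25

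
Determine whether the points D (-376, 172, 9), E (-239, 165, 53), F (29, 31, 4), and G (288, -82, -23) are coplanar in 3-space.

No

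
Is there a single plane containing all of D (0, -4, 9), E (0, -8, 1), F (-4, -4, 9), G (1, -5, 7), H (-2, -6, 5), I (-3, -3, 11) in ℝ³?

Yes

The plane through D, E, F has normal n = DE × DF = (0, 32, -16) and equation n·P = -272.
Checking the remaining points: n·G = -272, n·H = -272, n·I = -272.
All equal -272, so all 6 points lie in one plane.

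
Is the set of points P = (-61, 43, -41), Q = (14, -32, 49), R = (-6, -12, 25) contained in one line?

Yes

PQ = (75, -75, 90), PR = (55, -55, 66).
PQ × PR = (0, 0, 0).
The cross product vanishes, so the three points are collinear.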